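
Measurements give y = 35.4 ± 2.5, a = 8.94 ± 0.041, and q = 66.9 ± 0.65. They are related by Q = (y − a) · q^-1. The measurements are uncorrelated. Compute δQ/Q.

Let u = y − a = 26.5. δu = √(δy² + δa²) = √(6.25 + 0.00168) = 2.50, so δu/u = 0.0945.
Q is then a monomial in u, q:
δQ/Q = √((δu/u)² + (-1·δq/q)²) = √(0.00893 + 9.44e-05) = 0.0950

0.0950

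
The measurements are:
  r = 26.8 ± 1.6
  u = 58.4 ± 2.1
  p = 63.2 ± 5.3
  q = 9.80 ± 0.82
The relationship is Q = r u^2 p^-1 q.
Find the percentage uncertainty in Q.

15.1%

Products/powers → add relative errors in quadrature, weighted by exponent:
  (1·δr/r)² = (1×0.0597)² = 0.00356;  (2·δu/u)² = (2×0.0360)² = 0.00517;  (-1·δp/p)² = (-1×0.0839)² = 0.00703;  (1·δq/q)² = (1×0.0837)² = 0.00700
δQ/Q = √(0.0228) = 0.151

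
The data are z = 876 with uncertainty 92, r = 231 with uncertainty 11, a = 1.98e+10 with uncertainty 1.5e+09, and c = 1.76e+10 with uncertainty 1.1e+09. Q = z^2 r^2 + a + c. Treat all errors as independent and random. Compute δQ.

Let p = z^2·r^2 = 4.09e+10. δp/p = √((2·δz/z)² + (2·δr/r)²) = √(0.0441 + 0.00907) = 0.231, so δp = 9.44e+09.
Q = p + a + c: δQ = √(δp² + δa² + δc²) = √(8.92e+19 + 2.25e+18 + 1.21e+18) = 9.63e+09

9.63e+09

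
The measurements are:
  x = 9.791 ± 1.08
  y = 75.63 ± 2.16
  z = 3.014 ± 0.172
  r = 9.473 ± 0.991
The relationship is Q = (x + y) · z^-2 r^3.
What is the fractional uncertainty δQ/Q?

Let u = x + y = 85.42. δu = √(δx² + δy²) = √(1.17 + 4.67) = 2.41, so δu/u = 0.0283.
Q is then a monomial in u, z, r:
δQ/Q = √((δu/u)² + (-2·δz/z)² + (3·δr/r)²) = √(0.000799 + 0.0130 + 0.0985) = 0.335

0.335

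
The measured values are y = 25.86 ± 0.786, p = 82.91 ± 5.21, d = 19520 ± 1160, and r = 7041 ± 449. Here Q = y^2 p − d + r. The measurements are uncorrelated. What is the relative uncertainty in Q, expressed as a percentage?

Let w = y^2·p = 55450. δw/w = √((2·δy/y)² + (1·δp/p)²) = √(0.00370 + 0.00395) = 0.0874, so δw = 4850.
Q = w − d + r: δQ = √(δw² + δd² + δr²) = √(2.35e+07 + 1.35e+06 + 2.02e+05) = 5000
Q = 42970, so δQ/Q = 5000/42970 = 0.116.

11.6%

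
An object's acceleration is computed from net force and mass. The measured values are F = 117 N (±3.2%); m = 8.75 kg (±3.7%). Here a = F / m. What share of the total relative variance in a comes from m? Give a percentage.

57.2%

(δa/a)² = (1·δF/F)² + (-1·δm/m)²
  F term: (1×0.0320)² = 0.00102
  m term: (-1×0.0370)² = 0.00137
Total = 0.00239. Share from m = 0.00137/0.00239 = 0.572.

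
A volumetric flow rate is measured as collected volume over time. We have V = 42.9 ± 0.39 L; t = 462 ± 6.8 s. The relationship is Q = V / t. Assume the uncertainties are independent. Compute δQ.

Each factor contributes (exponent × relative error)² to (δQ/Q)²:
  (1·δV/V)² = (1×0.00909)² = 8.26e-05;  (-1·δt/t)² = (-1×0.0147)² = 0.000217
δQ/Q = √(0.000299) = 0.0173
Q = 0.0929 L/s, so δQ = 0.0173 × 0.0929 = 0.00161 L/s.

0.00161 L/s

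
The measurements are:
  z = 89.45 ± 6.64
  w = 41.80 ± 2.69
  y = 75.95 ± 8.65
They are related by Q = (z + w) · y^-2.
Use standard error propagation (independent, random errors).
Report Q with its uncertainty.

0.02275 ± 0.00533

Let u = z + w = 131.2. δu = √(δz² + δw²) = √(44.1 + 7.24) = 7.16, so δu/u = 0.0546.
Q is then a monomial in u, y:
δQ/Q = √((δu/u)² + (-2·δy/y)²) = √(0.00298 + 0.0519) = 0.234
Q = 0.02275, so δQ = 0.234 × 0.02275 = 0.00533.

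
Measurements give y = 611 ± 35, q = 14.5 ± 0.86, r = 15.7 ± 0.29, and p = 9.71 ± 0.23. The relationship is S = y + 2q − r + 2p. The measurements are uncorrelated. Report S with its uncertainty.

644 ± 35.0

S is a linear combination, so absolute uncertainties add in quadrature:
  (δy)² = 1220;  (2·δq)² = 2.96;  (δr)² = 0.0841;  (2·δp)² = 0.212
δS = √(1230) = 35.0
S = 644.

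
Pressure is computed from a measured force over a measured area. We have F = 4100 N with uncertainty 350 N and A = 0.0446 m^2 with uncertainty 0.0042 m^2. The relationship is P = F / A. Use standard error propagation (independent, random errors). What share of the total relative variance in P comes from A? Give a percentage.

54.9%

(δP/P)² = (1·δF/F)² + (-1·δA/A)²
  F term: (1×0.0854)² = 0.00729
  A term: (-1×0.0942)² = 0.00887
Total = 0.0162. Share from A = 0.00887/0.0162 = 0.549.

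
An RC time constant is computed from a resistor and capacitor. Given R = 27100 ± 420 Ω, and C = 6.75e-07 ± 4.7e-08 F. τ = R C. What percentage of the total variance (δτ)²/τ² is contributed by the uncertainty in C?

(δτ/τ)² = (1·δR/R)² + (1·δC/C)²
  R term: (1×0.0155)² = 0.000240
  C term: (1×0.0696)² = 0.00485
Total = 0.00509. Share from C = 0.00485/0.00509 = 0.953.

95.3%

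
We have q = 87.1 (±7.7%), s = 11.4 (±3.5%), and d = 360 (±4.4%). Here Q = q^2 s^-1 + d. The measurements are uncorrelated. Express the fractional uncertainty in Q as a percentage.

Let p = q^2·s^-1 = 665. δp/p = √((2·δq/q)² + (-1·δs/s)²) = √(0.0237 + 0.00123) = 0.158, so δp = 105.
Q = p + d: δQ = √(δp² + δd²) = √(11000 + 251) = 106
Q = 1030, so δQ/Q = 106/1030 = 0.104.

10.4%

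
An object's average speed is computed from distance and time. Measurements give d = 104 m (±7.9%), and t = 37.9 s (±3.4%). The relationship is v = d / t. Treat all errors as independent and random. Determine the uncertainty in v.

0.236 m/s

Products/powers → add relative errors in quadrature, weighted by exponent:
  (1·δd/d)² = (1×0.0790)² = 0.00624;  (-1·δt/t)² = (-1×0.0340)² = 0.00116
δv/v = √(0.00740) = 0.0860
v = 2.74 m/s, so δv = 0.0860 × 2.74 = 0.236 m/s.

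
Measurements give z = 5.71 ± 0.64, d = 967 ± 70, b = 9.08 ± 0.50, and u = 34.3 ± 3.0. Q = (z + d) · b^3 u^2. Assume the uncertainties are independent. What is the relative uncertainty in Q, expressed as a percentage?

25.1%

Let w = z + d = 973. δw = √(δz² + δd²) = √(0.410 + 4900) = 70.0, so δw/w = 0.0720.
Q is then a monomial in w, b, u:
δQ/Q = √((δw/w)² + (3·δb/b)² + (2·δu/u)²) = √(0.00518 + 0.0273 + 0.0306) = 0.251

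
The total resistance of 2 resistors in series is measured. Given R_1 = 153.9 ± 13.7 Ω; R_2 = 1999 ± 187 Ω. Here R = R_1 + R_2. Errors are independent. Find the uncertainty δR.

188 Ω

For a sum/difference, combine absolute errors in quadrature:
  (δR_1)² = 188;  (δR_2)² = 35000
δR = √(35200) = 188 Ω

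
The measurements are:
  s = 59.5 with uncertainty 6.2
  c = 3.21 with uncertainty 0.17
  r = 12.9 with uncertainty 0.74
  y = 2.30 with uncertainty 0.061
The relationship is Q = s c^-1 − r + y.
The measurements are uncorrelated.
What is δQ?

Let p = s·c^-1 = 18.5. δp/p = √((1·δs/s)² + (-1·δc/c)²) = √(0.0109 + 0.00280) = 0.117, so δp = 2.17.
Q = p − r + y: δQ = √(δp² + δr² + δy²) = √(4.69 + 0.548 + 0.00372) = 2.29

2.29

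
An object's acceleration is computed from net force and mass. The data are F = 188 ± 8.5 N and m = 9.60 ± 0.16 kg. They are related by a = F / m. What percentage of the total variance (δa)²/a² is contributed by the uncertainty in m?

12.0%

(δa/a)² = (1·δF/F)² + (-1·δm/m)²
  F term: (1×0.0452)² = 0.00204
  m term: (-1×0.0167)² = 0.000278
Total = 0.00232. Share from m = 0.000278/0.00232 = 0.120.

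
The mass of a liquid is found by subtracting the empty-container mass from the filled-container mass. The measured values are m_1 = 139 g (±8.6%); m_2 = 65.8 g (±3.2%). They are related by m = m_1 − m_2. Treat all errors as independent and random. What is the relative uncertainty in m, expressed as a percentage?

m is a linear combination, so absolute uncertainties add in quadrature:
  (δm_1)² = 143;  (δm_2)² = 4.43
δm = √(147) = 12.1 g
m = 73.2 g, so δm/m = 12.1/73.2 = 0.166.

16.6%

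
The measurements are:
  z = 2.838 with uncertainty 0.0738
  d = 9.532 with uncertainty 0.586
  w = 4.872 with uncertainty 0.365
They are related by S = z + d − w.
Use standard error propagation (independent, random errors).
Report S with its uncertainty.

7.498 ± 0.694

S is a linear combination, so absolute uncertainties add in quadrature:
  (δz)² = 0.00545;  (δd)² = 0.343;  (δw)² = 0.133
δS = √(0.482) = 0.694
S = 7.498.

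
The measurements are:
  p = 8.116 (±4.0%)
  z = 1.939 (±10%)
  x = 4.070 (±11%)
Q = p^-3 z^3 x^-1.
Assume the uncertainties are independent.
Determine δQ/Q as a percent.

34.1%

Products/powers → add relative errors in quadrature, weighted by exponent:
  (-3·δp/p)² = (-3×0.0400)² = 0.0144;  (3·δz/z)² = (3×0.100)² = 0.0900;  (-1·δx/x)² = (-1×0.110)² = 0.0121
δQ/Q = √(0.117) = 0.341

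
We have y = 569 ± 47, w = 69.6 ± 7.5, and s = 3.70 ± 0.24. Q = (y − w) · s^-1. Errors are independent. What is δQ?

15.6

Let u = y − w = 499. δu = √(δy² + δw²) = √(2210 + 56.2) = 47.6, so δu/u = 0.0953.
Q is then a monomial in u, s:
δQ/Q = √((δu/u)² + (-1·δs/s)²) = √(0.00908 + 0.00421) = 0.115
Q = 135, so δQ = 0.115 × 135 = 15.6.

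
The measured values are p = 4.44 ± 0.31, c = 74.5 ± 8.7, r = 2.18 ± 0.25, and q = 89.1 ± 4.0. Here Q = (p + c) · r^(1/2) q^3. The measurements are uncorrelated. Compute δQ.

Let u = p + c = 78.9. δu = √(δp² + δc²) = √(0.0961 + 75.7) = 8.71, so δu/u = 0.110.
Q is then a monomial in u, r, q:
δQ/Q = √((δu/u)² + (½·δr/r)² + (3·δq/q)²) = √(0.0122 + 0.00329 + 0.0181) = 0.183
Q = 8.24e+07, so δQ = 0.183 × 8.24e+07 = 1.51e+07.

1.51e+07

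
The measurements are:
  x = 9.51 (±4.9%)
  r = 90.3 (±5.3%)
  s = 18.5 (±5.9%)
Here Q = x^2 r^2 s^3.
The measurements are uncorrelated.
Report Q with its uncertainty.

(4.67 ± 1.07) × 10^9

Products/powers → add relative errors in quadrature, weighted by exponent:
  (2·δx/x)² = (2×0.0490)² = 0.00960;  (2·δr/r)² = (2×0.0530)² = 0.0112;  (3·δs/s)² = (3×0.0590)² = 0.0313
δQ/Q = √(0.0522) = 0.228
Q = 4.67e+09, so δQ = 0.228 × 4.67e+09 = 1.07e+09.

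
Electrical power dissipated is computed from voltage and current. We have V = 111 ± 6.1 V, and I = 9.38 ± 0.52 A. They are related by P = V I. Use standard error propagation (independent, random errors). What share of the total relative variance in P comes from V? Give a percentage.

(δP/P)² = (1·δV/V)² + (1·δI/I)²
  V term: (1×0.0550)² = 0.00302
  I term: (1×0.0554)² = 0.00307
Total = 0.00609. Share from V = 0.00302/0.00609 = 0.496.

49.6%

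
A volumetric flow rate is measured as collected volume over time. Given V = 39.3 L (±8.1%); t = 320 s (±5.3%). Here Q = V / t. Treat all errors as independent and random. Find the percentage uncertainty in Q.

9.68%

Each factor contributes (exponent × relative error)² to (δQ/Q)²:
  (1·δV/V)² = (1×0.0810)² = 0.00656;  (-1·δt/t)² = (-1×0.0530)² = 0.00281
δQ/Q = √(0.00937) = 0.0968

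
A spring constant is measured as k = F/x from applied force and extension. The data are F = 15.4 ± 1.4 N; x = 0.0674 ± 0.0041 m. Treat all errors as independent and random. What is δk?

Each factor contributes (exponent × relative error)² to (δk/k)²:
  (1·δF/F)² = (1×0.0909)² = 0.00826;  (-1·δx/x)² = (-1×0.0608)² = 0.00370
δk/k = √(0.0120) = 0.109
k = 228 N/m, so δk = 0.109 × 228 = 25.0 N/m.

25.0 N/m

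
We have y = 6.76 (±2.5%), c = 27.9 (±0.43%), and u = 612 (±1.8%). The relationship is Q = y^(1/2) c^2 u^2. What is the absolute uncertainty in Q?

2.96e+07

Each factor contributes (exponent × relative error)² to (δQ/Q)²:
  (½·δy/y)² = (0.5×0.0250)² = 0.000156;  (2·δc/c)² = (2×0.00430)² = 7.4e-05;  (2·δu/u)² = (2×0.0180)² = 0.00130
δQ/Q = √(0.00153) = 0.0391
Q = 7.58e+08, so δQ = 0.0391 × 7.58e+08 = 2.96e+07.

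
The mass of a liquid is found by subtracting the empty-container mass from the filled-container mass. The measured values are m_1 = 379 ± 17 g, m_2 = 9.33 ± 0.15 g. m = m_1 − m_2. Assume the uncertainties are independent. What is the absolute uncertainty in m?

17.0 g

Absolute uncertainties add in quadrature for a linear combination:
  (δm_1)² = 289;  (δm_2)² = 0.0225
δm = √(289) = 17.0 g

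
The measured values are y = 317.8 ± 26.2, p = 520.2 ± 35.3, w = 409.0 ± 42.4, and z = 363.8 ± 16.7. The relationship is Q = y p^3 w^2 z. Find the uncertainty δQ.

Each factor contributes (exponent × relative error)² to (δQ/Q)²:
  (1·δy/y)² = (1×0.0824)² = 0.00680;  (3·δp/p)² = (3×0.0679)² = 0.0414;  (2·δw/w)² = (2×0.104)² = 0.0430;  (1·δz/z)² = (1×0.0459)² = 0.00211
δQ/Q = √(0.0933) = 0.306
Q = 2.723e+18, so δQ = 0.306 × 2.723e+18 = 8.32e+17.

8.32e+17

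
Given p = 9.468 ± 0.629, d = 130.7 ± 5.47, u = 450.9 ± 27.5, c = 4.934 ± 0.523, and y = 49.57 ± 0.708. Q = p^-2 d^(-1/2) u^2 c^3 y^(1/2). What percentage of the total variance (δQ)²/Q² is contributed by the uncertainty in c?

(δQ/Q)² = (-2·δp/p)² + (−½·δd/d)² + (2·δu/u)² + (3·δc/c)² + (½·δy/y)²
  p term: (-2×0.0664)² = 0.0177
  d term: (-0.5×0.0419)² = 0.000438
  u term: (2×0.0610)² = 0.0149
  c term: (3×0.106)² = 0.101
  y term: (0.5×0.0143)² = 5.1e-05
Total = 0.134. Share from c = 0.101/0.134 = 0.754.

75.4%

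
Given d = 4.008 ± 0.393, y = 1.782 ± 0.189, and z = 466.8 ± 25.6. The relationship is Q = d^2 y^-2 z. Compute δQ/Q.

0.294

Since Q is a product/quotient, work with relative uncertainties:
  (2·δd/d)² = (2×0.0981)² = 0.0385;  (-2·δy/y)² = (-2×0.106)² = 0.0450;  (1·δz/z)² = (1×0.0548)² = 0.00301
δQ/Q = √(0.0865) = 0.294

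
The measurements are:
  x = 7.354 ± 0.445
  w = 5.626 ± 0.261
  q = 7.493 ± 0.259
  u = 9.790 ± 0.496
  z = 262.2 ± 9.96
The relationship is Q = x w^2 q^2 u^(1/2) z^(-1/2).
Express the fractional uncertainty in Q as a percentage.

Relative error in a monomial: (δQ/Q)² = Σ (nᵢ · δxᵢ/xᵢ)².
  (1·δx/x)² = (1×0.0605)² = 0.00366;  (2·δw/w)² = (2×0.0464)² = 0.00861;  (2·δq/q)² = (2×0.0346)² = 0.00478;  (½·δu/u)² = (0.5×0.0507)² = 0.000642;  (−½·δz/z)² = (-0.5×0.0380)² = 0.000361
δQ/Q = √(0.0181) = 0.134

13.4%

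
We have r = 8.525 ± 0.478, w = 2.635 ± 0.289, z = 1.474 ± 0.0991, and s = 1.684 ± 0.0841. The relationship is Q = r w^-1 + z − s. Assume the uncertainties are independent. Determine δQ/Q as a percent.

Let p = r·w^-1 = 3.235. δp/p = √((1·δr/r)² + (-1·δw/w)²) = √(0.00314 + 0.0120) = 0.123, so δp = 0.399.
Q = p + z − s: δQ = √(δp² + δz² + δs²) = √(0.159 + 0.00982 + 0.00707) = 0.419
Q = 3.025, so δQ/Q = 0.419/3.025 = 0.139.

13.9%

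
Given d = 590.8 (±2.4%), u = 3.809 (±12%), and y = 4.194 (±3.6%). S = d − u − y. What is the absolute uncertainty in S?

14.2

Each term contributes (cᵢ δxᵢ)² to (δS)²:
  (δd)² = 201;  (δu)² = 0.209;  (δy)² = 0.0228
δS = √(201) = 14.2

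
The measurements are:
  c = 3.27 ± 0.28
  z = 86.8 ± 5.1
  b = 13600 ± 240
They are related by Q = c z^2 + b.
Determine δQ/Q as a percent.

9.39%

Let p = c·z^2 = 24600. δp/p = √((1·δc/c)² + (2·δz/z)²) = √(0.00733 + 0.0138) = 0.145, so δp = 3580.
Q = p + b: δQ = √(δp² + δb²) = √(1.28e+07 + 57600) = 3590
Q = 38200, so δQ/Q = 3590/38200 = 0.0939.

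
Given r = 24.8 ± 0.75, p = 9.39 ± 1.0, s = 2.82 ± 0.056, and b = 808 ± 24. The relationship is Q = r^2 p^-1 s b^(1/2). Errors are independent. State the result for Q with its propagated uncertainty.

Each factor contributes (exponent × relative error)² to (δQ/Q)²:
  (2·δr/r)² = (2×0.0302)² = 0.00366;  (-1·δp/p)² = (-1×0.106)² = 0.0113;  (1·δs/s)² = (1×0.0199)² = 0.000394;  (½·δb/b)² = (0.5×0.0297)² = 0.000221
δQ/Q = √(0.0156) = 0.125
Q = 5250, so δQ = 0.125 × 5250 = 656.

5250 ± 656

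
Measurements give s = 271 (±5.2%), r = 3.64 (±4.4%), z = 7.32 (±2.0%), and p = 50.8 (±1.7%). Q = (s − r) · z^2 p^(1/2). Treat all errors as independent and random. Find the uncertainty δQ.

6810

Let u = s − r = 267. δu = √(δs² + δr²) = √(199 + 0.0257) = 14.1, so δu/u = 0.0527.
Q is then a monomial in u, z, p:
δQ/Q = √((δu/u)² + (2·δz/z)² + (½·δp/p)²) = √(0.00278 + 0.00160 + 7.23e-05) = 0.0667
Q = 1.02e+05, so δQ = 0.0667 × 1.02e+05 = 6810.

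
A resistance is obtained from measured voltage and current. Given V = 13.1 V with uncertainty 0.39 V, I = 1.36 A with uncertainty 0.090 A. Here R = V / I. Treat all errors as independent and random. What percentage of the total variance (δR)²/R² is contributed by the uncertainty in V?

16.8%

(δR/R)² = (1·δV/V)² + (-1·δI/I)²
  V term: (1×0.0298)² = 0.000886
  I term: (-1×0.0662)² = 0.00438
Total = 0.00527. Share from V = 0.000886/0.00527 = 0.168.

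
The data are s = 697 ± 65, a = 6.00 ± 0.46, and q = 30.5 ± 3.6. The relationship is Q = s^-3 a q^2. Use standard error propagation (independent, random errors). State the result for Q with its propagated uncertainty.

(1.65 ± 0.616) × 10^-5

Each factor contributes (exponent × relative error)² to (δQ/Q)²:
  (-3·δs/s)² = (-3×0.0933)² = 0.0783;  (1·δa/a)² = (1×0.0767)² = 0.00588;  (2·δq/q)² = (2×0.118)² = 0.0557
δQ/Q = √(0.140) = 0.374
Q = 1.65e-05, so δQ = 0.374 × 1.65e-05 = 6.16e-06.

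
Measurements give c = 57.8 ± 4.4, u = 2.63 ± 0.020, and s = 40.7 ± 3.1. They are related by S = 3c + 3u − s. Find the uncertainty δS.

S is a linear combination, so absolute uncertainties add in quadrature:
  (3·δc)² = 174;  (3·δu)² = 0.00360;  (δs)² = 9.61
δS = √(184) = 13.6

13.6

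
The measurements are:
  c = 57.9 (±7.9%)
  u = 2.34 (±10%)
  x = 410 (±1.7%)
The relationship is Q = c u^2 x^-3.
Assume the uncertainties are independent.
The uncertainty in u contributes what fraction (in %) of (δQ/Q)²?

(δQ/Q)² = (1·δc/c)² + (2·δu/u)² + (-3·δx/x)²
  c term: (1×0.0790)² = 0.00624
  u term: (2×0.100)² = 0.0400
  x term: (-3×0.0170)² = 0.00260
Total = 0.0488. Share from u = 0.0400/0.0488 = 0.819.

81.9%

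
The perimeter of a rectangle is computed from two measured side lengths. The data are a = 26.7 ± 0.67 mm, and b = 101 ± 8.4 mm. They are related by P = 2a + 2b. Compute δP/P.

0.0660

Sums and differences: (δP)² = Σ (cᵢ δxᵢ)².
  (2·δa)² = 1.80;  (2·δb)² = 282
δP = √(284) = 16.9 mm
P = 255 mm, so δP/P = 16.9/255 = 0.0660.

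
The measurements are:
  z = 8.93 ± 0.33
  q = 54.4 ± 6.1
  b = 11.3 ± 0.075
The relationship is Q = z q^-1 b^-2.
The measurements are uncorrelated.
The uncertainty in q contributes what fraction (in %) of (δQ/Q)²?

(δQ/Q)² = (1·δz/z)² + (-1·δq/q)² + (-2·δb/b)²
  z term: (1×0.0370)² = 0.00137
  q term: (-1×0.112)² = 0.0126
  b term: (-2×0.00664)² = 0.000176
Total = 0.0141. Share from q = 0.0126/0.0141 = 0.891.

89.1%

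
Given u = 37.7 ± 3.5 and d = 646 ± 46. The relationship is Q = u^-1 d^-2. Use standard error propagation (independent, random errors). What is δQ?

For a monomial Q ∝ u^-1, d^-2, fractional errors add in quadrature:
  (-1·δu/u)² = (-1×0.0928)² = 0.00862;  (-2·δd/d)² = (-2×0.0712)² = 0.0203
δQ/Q = √(0.0289) = 0.170
Q = 6.36e-08, so δQ = 0.170 × 6.36e-08 = 1.08e-08.

1.08e-08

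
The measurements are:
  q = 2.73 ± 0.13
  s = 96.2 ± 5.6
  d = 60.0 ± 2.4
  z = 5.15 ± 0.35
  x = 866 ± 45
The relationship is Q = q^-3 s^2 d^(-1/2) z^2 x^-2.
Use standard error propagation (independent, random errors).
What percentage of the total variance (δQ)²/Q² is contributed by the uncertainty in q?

32.1%

(δQ/Q)² = (-3·δq/q)² + (2·δs/s)² + (−½·δd/d)² + (2·δz/z)² + (-2·δx/x)²
  q term: (-3×0.0476)² = 0.0204
  s term: (2×0.0582)² = 0.0136
  d term: (-0.5×0.0400)² = 0.000400
  z term: (2×0.0680)² = 0.0185
  x term: (-2×0.0520)² = 0.0108
Total = 0.0636. Share from q = 0.0204/0.0636 = 0.321.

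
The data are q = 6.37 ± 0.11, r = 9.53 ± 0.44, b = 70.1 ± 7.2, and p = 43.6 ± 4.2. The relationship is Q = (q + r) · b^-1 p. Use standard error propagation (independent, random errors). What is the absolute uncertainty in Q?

Let u = q + r = 15.9. δu = √(δq² + δr²) = √(0.0121 + 0.194) = 0.454, so δu/u = 0.0285.
Q is then a monomial in u, b, p:
δQ/Q = √((δu/u)² + (-1·δb/b)² + (1·δp/p)²) = √(0.000814 + 0.0105 + 0.00928) = 0.144
Q = 9.89, so δQ = 0.144 × 9.89 = 1.42.

1.42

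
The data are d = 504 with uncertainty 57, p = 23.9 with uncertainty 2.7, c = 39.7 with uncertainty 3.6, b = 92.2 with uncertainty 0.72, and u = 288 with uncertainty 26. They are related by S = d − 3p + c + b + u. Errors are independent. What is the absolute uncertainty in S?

S is a linear combination, so absolute uncertainties add in quadrature:
  (δd)² = 3250;  (3·δp)² = 65.6;  (δc)² = 13.0;  (δb)² = 0.518;  (δu)² = 676
δS = √(4000) = 63.3

63.3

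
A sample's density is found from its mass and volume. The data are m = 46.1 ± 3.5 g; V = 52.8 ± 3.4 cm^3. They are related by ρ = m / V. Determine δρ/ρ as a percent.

Since ρ is a product/quotient, work with relative uncertainties:
  (1·δm/m)² = (1×0.0759)² = 0.00576;  (-1·δV/V)² = (-1×0.0644)² = 0.00415
δρ/ρ = √(0.00991) = 0.0996

9.96%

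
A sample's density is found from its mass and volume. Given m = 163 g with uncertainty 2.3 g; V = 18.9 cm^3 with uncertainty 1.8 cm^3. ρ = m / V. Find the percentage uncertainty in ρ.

9.63%

Relative error in a monomial: (δρ/ρ)² = Σ (nᵢ · δxᵢ/xᵢ)².
  (1·δm/m)² = (1×0.0141)² = 0.000199;  (-1·δV/V)² = (-1×0.0952)² = 0.00907
δρ/ρ = √(0.00927) = 0.0963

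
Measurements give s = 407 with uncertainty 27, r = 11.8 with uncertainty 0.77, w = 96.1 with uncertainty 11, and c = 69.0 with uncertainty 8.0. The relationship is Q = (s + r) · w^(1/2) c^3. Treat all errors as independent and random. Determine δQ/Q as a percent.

35.8%

Let u = s + r = 419. δu = √(δs² + δr²) = √(729 + 0.593) = 27.0, so δu/u = 0.0645.
Q is then a monomial in u, w, c:
δQ/Q = √((δu/u)² + (½·δw/w)² + (3·δc/c)²) = √(0.00416 + 0.00328 + 0.121) = 0.358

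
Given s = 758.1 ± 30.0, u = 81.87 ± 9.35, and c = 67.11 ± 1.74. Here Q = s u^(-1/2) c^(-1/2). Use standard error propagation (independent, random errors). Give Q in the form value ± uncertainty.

Since Q is a product/quotient, work with relative uncertainties:
  (1·δs/s)² = (1×0.0396)² = 0.00157;  (−½·δu/u)² = (-0.5×0.114)² = 0.00326;  (−½·δc/c)² = (-0.5×0.0259)² = 0.000168
δQ/Q = √(0.00499) = 0.0707
Q = 10.23, so δQ = 0.0707 × 10.23 = 0.723.

10.23 ± 0.723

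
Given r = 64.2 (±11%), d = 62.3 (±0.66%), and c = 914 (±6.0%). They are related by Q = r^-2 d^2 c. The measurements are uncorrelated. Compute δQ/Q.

0.228

Q is a product of powers, so relative uncertainties combine in quadrature:
  (-2·δr/r)² = (-2×0.110)² = 0.0484;  (2·δd/d)² = (2×0.00660)² = 0.000174;  (1·δc/c)² = (1×0.0600)² = 0.00360
δQ/Q = √(0.0522) = 0.228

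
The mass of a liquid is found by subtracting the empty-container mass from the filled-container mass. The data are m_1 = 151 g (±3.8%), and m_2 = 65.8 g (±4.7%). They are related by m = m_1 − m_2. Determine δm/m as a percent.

Sums and differences: (δm)² = Σ (cᵢ δxᵢ)².
  (δm_1)² = 32.9;  (δm_2)² = 9.56
δm = √(42.5) = 6.52 g
m = 85.2 g, so δm/m = 6.52/85.2 = 0.0765.

7.65%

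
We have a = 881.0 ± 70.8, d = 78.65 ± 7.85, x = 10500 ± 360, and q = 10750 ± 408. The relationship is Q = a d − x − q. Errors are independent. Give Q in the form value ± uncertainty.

48040 ± 8900

Let p = a·d = 69290. δp/p = √((1·δa/a)² + (1·δd/d)²) = √(0.00646 + 0.00996) = 0.128, so δp = 8880.
Q = p − x − q: δQ = √(δp² + δx² + δq²) = √(7.88e+07 + 1.3e+05 + 1.66e+05) = 8900
Q = 48040.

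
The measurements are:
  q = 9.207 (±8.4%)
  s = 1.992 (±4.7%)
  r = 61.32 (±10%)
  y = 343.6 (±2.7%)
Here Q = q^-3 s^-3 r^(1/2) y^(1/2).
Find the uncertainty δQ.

0.00690

Q is a product of powers, so relative uncertainties combine in quadrature:
  (-3·δq/q)² = (-3×0.0840)² = 0.0635;  (-3·δs/s)² = (-3×0.0470)² = 0.0199;  (½·δr/r)² = (0.5×0.100)² = 0.00250;  (½·δy/y)² = (0.5×0.0270)² = 0.000182
δQ/Q = √(0.0861) = 0.293
Q = 0.02353, so δQ = 0.293 × 0.02353 = 0.00690.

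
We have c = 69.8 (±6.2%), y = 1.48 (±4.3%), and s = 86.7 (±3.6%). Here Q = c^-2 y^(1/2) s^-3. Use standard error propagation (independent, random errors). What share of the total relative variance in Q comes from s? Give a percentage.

(δQ/Q)² = (-2·δc/c)² + (½·δy/y)² + (-3·δs/s)²
  c term: (-2×0.0620)² = 0.0154
  y term: (0.5×0.0430)² = 0.000462
  s term: (-3×0.0360)² = 0.0117
Total = 0.0275. Share from s = 0.0117/0.0275 = 0.424.

42.4%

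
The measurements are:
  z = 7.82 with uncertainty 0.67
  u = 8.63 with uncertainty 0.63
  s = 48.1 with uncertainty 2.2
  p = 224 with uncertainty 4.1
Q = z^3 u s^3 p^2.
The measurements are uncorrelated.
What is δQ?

6.97e+12

For a monomial Q ∝ z^3, u, s^3, p^2, fractional errors add in quadrature:
  (3·δz/z)² = (3×0.0857)² = 0.0661;  (1·δu/u)² = (1×0.0730)² = 0.00533;  (3·δs/s)² = (3×0.0457)² = 0.0188;  (2·δp/p)² = (2×0.0183)² = 0.00134
δQ/Q = √(0.0916) = 0.303
Q = 2.3e+13, so δQ = 0.303 × 2.3e+13 = 6.97e+12.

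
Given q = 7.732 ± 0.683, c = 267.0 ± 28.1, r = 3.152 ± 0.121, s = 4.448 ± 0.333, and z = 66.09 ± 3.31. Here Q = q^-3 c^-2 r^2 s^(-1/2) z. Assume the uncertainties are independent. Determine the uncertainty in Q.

Relative error in a monomial: (δQ/Q)² = Σ (nᵢ · δxᵢ/xᵢ)².
  (-3·δq/q)² = (-3×0.0883)² = 0.0702;  (-2·δc/c)² = (-2×0.105)² = 0.0443;  (2·δr/r)² = (2×0.0384)² = 0.00589;  (−½·δs/s)² = (-0.5×0.0749)² = 0.00140;  (1·δz/z)² = (1×0.0501)² = 0.00251
δQ/Q = √(0.124) = 0.353
Q = 9.448e-06, so δQ = 0.353 × 9.448e-06 = 3.33e-06.

3.33e-06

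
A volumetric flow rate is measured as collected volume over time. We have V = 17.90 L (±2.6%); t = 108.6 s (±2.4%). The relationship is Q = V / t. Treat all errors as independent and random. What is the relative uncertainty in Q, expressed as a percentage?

For a monomial Q ∝ V, t^-1, fractional errors add in quadrature:
  (1·δV/V)² = (1×0.0260)² = 0.000676;  (-1·δt/t)² = (-1×0.0240)² = 0.000576
δQ/Q = √(0.00125) = 0.0354

3.54%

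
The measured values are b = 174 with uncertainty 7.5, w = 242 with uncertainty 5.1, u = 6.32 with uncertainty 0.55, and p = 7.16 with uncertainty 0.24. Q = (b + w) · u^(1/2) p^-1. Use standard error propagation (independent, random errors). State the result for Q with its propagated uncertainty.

146 ± 8.63

Let h = b + w = 416. δh = √(δb² + δw²) = √(56.2 + 26.0) = 9.07, so δh/h = 0.0218.
Q is then a monomial in h, u, p:
δQ/Q = √((δh/h)² + (½·δu/u)² + (-1·δp/p)²) = √(0.000475 + 0.00189 + 0.00112) = 0.0591
Q = 146, so δQ = 0.0591 × 146 = 8.63.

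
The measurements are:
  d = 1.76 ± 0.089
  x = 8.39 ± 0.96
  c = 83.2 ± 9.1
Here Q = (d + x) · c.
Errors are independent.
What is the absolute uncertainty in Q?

Let u = d + x = 10.2. δu = √(δd² + δx²) = √(0.00792 + 0.922) = 0.964, so δu/u = 0.0950.
Q is then a monomial in u, c:
δQ/Q = √((δu/u)² + (1·δc/c)²) = √(0.00902 + 0.0120) = 0.145
Q = 844, so δQ = 0.145 × 844 = 122.

122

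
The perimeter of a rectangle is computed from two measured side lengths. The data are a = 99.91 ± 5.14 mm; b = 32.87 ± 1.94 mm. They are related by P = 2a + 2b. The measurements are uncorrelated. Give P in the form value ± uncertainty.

P is a linear combination, so absolute uncertainties add in quadrature:
  (2·δa)² = 106;  (2·δb)² = 15.1
δP = √(121) = 11.0 mm
P = 265.6 mm.

265.6 ± 11.0 mm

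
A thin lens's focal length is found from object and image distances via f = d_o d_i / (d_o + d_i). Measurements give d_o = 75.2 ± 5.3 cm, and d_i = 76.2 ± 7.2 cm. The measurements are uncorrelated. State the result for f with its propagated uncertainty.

37.8 ± 2.23 cm

∂f/∂d_o = (d_i/(d_o+d_i))² = 0.253;  ∂f/∂d_i = (d_o/(d_o+d_i))² = 0.247
δf = √((∂f/∂d_o · δd_o)² + (∂f/∂d_i · δd_i)²) = √(1.80 + 3.16) = 2.23 cm
f = 37.8 cm.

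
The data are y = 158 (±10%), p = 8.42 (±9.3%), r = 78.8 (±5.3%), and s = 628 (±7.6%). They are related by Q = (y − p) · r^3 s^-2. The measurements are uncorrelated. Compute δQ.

45.3

Let u = y − p = 150. δu = √(δy² + δp²) = √(250 + 0.613) = 15.8, so δu/u = 0.106.
Q is then a monomial in u, r, s:
δQ/Q = √((δu/u)² + (3·δr/r)² + (-2·δs/s)²) = √(0.0112 + 0.0253 + 0.0231) = 0.244
Q = 186, so δQ = 0.244 × 186 = 45.3.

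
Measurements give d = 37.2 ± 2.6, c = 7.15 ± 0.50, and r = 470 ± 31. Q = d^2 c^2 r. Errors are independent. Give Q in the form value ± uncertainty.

Since Q is a product/quotient, work with relative uncertainties:
  (2·δd/d)² = (2×0.0699)² = 0.0195;  (2·δc/c)² = (2×0.0699)² = 0.0196;  (1·δr/r)² = (1×0.0660)² = 0.00435
δQ/Q = √(0.0435) = 0.208
Q = 3.33e+07, so δQ = 0.208 × 3.33e+07 = 6.93e+06.

(3.33 ± 0.693) × 10^7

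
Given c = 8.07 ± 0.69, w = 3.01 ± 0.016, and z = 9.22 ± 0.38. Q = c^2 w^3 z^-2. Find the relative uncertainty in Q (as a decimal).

0.191

Relative error in a monomial: (δQ/Q)² = Σ (nᵢ · δxᵢ/xᵢ)².
  (2·δc/c)² = (2×0.0855)² = 0.0292;  (3·δw/w)² = (3×0.00532)² = 0.000254;  (-2·δz/z)² = (-2×0.0412)² = 0.00679
δQ/Q = √(0.0363) = 0.191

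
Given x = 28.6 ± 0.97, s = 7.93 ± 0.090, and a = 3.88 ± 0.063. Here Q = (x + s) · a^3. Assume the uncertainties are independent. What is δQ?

Let u = x + s = 36.5. δu = √(δx² + δs²) = √(0.941 + 0.00810) = 0.974, so δu/u = 0.0267.
Q is then a monomial in u, a:
δQ/Q = √((δu/u)² + (3·δa/a)²) = √(0.000711 + 0.00237) = 0.0555
Q = 2130, so δQ = 0.0555 × 2130 = 118.

118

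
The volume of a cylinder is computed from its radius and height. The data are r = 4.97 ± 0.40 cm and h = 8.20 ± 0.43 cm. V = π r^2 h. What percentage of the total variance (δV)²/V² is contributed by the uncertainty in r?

(δV/V)² = (2·δr/r)² + (1·δh/h)²
  r term: (2×0.0805)² = 0.0259
  h term: (1×0.0524)² = 0.00275
Total = 0.0287. Share from r = 0.0259/0.0287 = 0.904.

90.4%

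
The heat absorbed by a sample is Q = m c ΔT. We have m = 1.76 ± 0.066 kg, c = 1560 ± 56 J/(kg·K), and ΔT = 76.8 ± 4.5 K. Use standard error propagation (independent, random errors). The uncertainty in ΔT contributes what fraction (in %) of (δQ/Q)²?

(δQ/Q)² = (1·δm/m)² + (1·δc/c)² + (1·δΔT/ΔT)²
  m term: (1×0.0375)² = 0.00141
  c term: (1×0.0359)² = 0.00129
  ΔT term: (1×0.0586)² = 0.00343
Total = 0.00613. Share from ΔT = 0.00343/0.00613 = 0.560.

56.0%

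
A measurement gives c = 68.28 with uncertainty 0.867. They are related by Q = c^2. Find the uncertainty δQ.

118

Q is a product of powers, so relative uncertainties combine in quadrature:
  (2·δc/c)² = (2×0.0127)² = 0.000645
δQ/Q = √(0.000645) = 0.0254
Q = 4662, so δQ = 0.0254 × 4662 = 118.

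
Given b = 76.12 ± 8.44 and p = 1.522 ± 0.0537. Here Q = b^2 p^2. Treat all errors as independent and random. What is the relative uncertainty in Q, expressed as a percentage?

23.3%

Q is a product of powers, so relative uncertainties combine in quadrature:
  (2·δb/b)² = (2×0.111)² = 0.0492;  (2·δp/p)² = (2×0.0353)² = 0.00498
δQ/Q = √(0.0542) = 0.233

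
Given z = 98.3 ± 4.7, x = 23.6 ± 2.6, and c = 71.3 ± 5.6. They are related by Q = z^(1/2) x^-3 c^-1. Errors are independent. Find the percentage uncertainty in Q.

34.1%

Products/powers → add relative errors in quadrature, weighted by exponent:
  (½·δz/z)² = (0.5×0.0478)² = 0.000572;  (-3·δx/x)² = (-3×0.110)² = 0.109;  (-1·δc/c)² = (-1×0.0785)² = 0.00617
δQ/Q = √(0.116) = 0.341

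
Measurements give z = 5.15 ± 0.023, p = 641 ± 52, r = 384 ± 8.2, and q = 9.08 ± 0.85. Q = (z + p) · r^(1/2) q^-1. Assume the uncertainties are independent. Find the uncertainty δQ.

173

Let u = z + p = 646. δu = √(δz² + δp²) = √(0.000529 + 2700) = 52.0, so δu/u = 0.0805.
Q is then a monomial in u, r, q:
δQ/Q = √((δu/u)² + (½·δr/r)² + (-1·δq/q)²) = √(0.00648 + 0.000114 + 0.00876) = 0.124
Q = 1390, so δQ = 0.124 × 1390 = 173.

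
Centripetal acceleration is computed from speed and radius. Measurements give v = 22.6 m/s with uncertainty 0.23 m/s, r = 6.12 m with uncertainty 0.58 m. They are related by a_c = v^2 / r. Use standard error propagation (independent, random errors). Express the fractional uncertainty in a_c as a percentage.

9.69%

a_c is a product of powers, so relative uncertainties combine in quadrature:
  (2·δv/v)² = (2×0.0102)² = 0.000414;  (-1·δr/r)² = (-1×0.0948)² = 0.00898
δa_c/a_c = √(0.00940) = 0.0969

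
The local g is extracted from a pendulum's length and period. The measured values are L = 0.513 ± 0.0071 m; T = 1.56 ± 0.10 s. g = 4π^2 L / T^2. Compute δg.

1.07 m/s^2

g is a product of powers, so relative uncertainties combine in quadrature:
  (1·δL/L)² = (1×0.0138)² = 0.000192;  (-2·δT/T)² = (-2×0.0641)² = 0.0164
δg/g = √(0.0166) = 0.129
g = 8.32 m/s^2, so δg = 0.129 × 8.32 = 1.07 m/s^2.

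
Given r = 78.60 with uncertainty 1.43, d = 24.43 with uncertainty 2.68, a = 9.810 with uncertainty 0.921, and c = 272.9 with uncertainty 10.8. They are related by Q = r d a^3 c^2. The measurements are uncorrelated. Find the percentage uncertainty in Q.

31.3%

For a monomial Q ∝ r, d, a^3, c^2, fractional errors add in quadrature:
  (1·δr/r)² = (1×0.0182)² = 0.000331;  (1·δd/d)² = (1×0.110)² = 0.0120;  (3·δa/a)² = (3×0.0939)² = 0.0793;  (2·δc/c)² = (2×0.0396)² = 0.00626
δQ/Q = √(0.0980) = 0.313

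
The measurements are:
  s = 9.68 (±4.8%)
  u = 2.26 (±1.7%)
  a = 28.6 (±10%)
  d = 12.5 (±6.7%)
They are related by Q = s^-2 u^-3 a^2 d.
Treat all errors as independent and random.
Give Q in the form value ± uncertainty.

Q is a product of powers, so relative uncertainties combine in quadrature:
  (-2·δs/s)² = (-2×0.0480)² = 0.00922;  (-3·δu/u)² = (-3×0.0170)² = 0.00260;  (2·δa/a)² = (2×0.100)² = 0.0400;  (1·δd/d)² = (1×0.0670)² = 0.00449
δQ/Q = √(0.0563) = 0.237
Q = 9.45, so δQ = 0.237 × 9.45 = 2.24.

9.45 ± 2.24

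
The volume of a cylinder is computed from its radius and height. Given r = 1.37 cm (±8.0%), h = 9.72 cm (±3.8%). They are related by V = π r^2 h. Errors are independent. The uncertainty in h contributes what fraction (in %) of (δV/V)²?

(δV/V)² = (2·δr/r)² + (1·δh/h)²
  r term: (2×0.0800)² = 0.0256
  h term: (1×0.0380)² = 0.00144
Total = 0.0270. Share from h = 0.00144/0.0270 = 0.0534.

5.34%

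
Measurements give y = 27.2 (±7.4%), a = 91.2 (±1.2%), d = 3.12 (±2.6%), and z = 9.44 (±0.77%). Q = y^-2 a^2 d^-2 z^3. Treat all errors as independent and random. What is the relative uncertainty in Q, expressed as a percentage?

16.0%

Each factor contributes (exponent × relative error)² to (δQ/Q)²:
  (-2·δy/y)² = (-2×0.0740)² = 0.0219;  (2·δa/a)² = (2×0.0120)² = 0.000576;  (-2·δd/d)² = (-2×0.0260)² = 0.00270;  (3·δz/z)² = (3×0.00770)² = 0.000534
δQ/Q = √(0.0257) = 0.160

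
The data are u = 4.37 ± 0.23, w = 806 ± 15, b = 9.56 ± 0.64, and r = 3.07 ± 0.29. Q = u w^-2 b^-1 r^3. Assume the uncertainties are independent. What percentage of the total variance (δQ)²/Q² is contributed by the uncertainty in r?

90.3%

(δQ/Q)² = (1·δu/u)² + (-2·δw/w)² + (-1·δb/b)² + (3·δr/r)²
  u term: (1×0.0526)² = 0.00277
  w term: (-2×0.0186)² = 0.00139
  b term: (-1×0.0669)² = 0.00448
  r term: (3×0.0945)² = 0.0803
Total = 0.0889. Share from r = 0.0803/0.0889 = 0.903.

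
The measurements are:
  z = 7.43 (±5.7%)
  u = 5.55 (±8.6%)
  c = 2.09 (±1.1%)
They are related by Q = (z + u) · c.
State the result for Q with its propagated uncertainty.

Let w = z + u = 13.0. δw = √(δz² + δu²) = √(0.179 + 0.228) = 0.638, so δw/w = 0.0492.
Q is then a monomial in w, c:
δQ/Q = √((δw/w)² + (1·δc/c)²) = √(0.00242 + 0.000121) = 0.0504
Q = 27.1, so δQ = 0.0504 × 27.1 = 1.37.

27.1 ± 1.37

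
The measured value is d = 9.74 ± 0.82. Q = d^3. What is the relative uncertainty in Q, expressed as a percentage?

Q ∝ d^3, so δQ/Q = |3| · δd/d = 3 × 0.0842 = 0.253.

25.3%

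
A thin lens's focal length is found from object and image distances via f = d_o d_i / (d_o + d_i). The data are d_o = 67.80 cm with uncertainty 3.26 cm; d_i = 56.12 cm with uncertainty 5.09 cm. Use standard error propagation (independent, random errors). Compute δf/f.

0.0542

∂f/∂d_o = (d_i/(d_o+d_i))² = 0.205;  ∂f/∂d_i = (d_o/(d_o+d_i))² = 0.299
δf = √((∂f/∂d_o · δd_o)² + (∂f/∂d_i · δd_i)²) = √(0.447 + 2.32) = 1.66 cm
f = 30.70 cm, so δf/f = 1.66/30.70 = 0.0542.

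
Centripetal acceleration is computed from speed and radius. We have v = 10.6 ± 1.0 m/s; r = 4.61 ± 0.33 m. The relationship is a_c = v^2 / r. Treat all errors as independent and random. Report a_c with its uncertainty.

24.4 ± 4.92 m/s^2

For a monomial a_c ∝ v^2, r^-1, fractional errors add in quadrature:
  (2·δv/v)² = (2×0.0943)² = 0.0356;  (-1·δr/r)² = (-1×0.0716)² = 0.00512
δa_c/a_c = √(0.0407) = 0.202
a_c = 24.4 m/s^2, so δa_c = 0.202 × 24.4 = 4.92 m/s^2.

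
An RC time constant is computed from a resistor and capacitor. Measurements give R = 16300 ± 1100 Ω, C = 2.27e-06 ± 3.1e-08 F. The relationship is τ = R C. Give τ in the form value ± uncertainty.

Products/powers → add relative errors in quadrature, weighted by exponent:
  (1·δR/R)² = (1×0.0675)² = 0.00455;  (1·δC/C)² = (1×0.0137)² = 0.000186
δτ/τ = √(0.00474) = 0.0689
τ = 0.0370 s, so δτ = 0.0689 × 0.0370 = 0.00255 s.

0.0370 ± 0.00255 s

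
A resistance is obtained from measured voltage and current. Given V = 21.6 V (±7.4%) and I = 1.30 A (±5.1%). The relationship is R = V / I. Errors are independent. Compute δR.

1.49 Ω

Products/powers → add relative errors in quadrature, weighted by exponent:
  (1·δV/V)² = (1×0.0740)² = 0.00548;  (-1·δI/I)² = (-1×0.0510)² = 0.00260
δR/R = √(0.00808) = 0.0899
R = 16.6 Ω, so δR = 0.0899 × 16.6 = 1.49 Ω.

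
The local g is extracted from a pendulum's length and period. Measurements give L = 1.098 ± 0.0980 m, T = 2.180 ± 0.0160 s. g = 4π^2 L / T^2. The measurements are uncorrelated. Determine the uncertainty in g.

g is a product of powers, so relative uncertainties combine in quadrature:
  (1·δL/L)² = (1×0.0893)² = 0.00797;  (-2·δT/T)² = (-2×0.00734)² = 0.000215
δg/g = √(0.00818) = 0.0905
g = 9.121 m/s^2, so δg = 0.0905 × 9.121 = 0.825 m/s^2.

0.825 m/s^2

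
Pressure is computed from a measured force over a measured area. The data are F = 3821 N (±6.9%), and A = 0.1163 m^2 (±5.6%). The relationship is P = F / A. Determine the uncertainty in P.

2920 Pa

Products/powers → add relative errors in quadrature, weighted by exponent:
  (1·δF/F)² = (1×0.0690)² = 0.00476;  (-1·δA/A)² = (-1×0.0560)² = 0.00314
δP/P = √(0.00790) = 0.0889
P = 32850 Pa, so δP = 0.0889 × 32850 = 2920 Pa.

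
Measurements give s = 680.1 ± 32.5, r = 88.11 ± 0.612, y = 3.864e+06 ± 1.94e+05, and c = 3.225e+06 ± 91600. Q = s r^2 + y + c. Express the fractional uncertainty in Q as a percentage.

2.74%

Let p = s·r^2 = 5.28e+06. δp/p = √((1·δs/s)² + (2·δr/r)²) = √(0.00228 + 0.000193) = 0.0498, so δp = 2.63e+05.
Q = p + y + c: δQ = √(δp² + δy² + δc²) = √(6.9e+10 + 3.76e+10 + 8.39e+09) = 3.39e+05
Q = 1.237e+07, so δQ/Q = 3.39e+05/1.237e+07 = 0.0274.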